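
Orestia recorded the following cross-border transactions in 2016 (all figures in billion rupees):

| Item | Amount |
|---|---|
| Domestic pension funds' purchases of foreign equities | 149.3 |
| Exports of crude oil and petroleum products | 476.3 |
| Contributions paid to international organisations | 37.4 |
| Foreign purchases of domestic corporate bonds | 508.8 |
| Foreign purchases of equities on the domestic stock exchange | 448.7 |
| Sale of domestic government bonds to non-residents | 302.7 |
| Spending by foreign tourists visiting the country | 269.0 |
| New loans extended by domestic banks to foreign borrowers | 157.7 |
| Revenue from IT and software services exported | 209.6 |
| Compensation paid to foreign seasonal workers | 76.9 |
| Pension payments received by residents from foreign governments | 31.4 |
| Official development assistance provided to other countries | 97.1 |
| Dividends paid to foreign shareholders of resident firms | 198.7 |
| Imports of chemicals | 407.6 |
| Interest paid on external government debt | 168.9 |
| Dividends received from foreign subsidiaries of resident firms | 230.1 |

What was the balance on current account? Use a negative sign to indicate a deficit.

Goods: -407.6 + 476.3 = 68.7
Services: 269.0 + 209.6 = 478.6
Primary income: -198.7 - 76.9 + 230.1 - 168.9 = -214.4
Secondary income: -97.1 + 31.4 - 37.4 = -103.1
Current account = 68.7 + 478.6 + (-214.4) + (-103.1) = 229.8
(Excluded from the current account — financial account: domestic pension funds' purchases of foreign equities 149.3, foreign purchases of domestic corporate bonds 508.8, foreign purchases of equities on the domestic stock exchange 448.7, sale of domestic government bonds to non-residents 302.7, new loans extended by domestic banks to foreign borrowers 157.7.)

229.8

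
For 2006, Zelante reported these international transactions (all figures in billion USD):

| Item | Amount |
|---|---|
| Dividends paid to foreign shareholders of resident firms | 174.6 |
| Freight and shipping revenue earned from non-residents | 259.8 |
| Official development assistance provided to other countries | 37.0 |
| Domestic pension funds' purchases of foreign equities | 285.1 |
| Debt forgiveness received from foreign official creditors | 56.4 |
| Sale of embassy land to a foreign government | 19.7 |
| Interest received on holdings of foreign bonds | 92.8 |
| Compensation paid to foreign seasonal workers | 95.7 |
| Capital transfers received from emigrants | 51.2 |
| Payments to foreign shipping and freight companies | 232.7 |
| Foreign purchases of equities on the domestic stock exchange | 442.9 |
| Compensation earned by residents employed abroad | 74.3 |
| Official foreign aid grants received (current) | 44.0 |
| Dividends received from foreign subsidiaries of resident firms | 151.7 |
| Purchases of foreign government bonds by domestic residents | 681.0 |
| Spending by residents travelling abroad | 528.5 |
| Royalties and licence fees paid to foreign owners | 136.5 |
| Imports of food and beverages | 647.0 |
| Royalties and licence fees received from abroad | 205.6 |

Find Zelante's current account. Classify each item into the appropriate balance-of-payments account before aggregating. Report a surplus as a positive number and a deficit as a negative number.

Goods: -647.0
Services: -136.5 + 205.6 + 259.8 - 232.7 - 528.5 = -432.3
Primary income: 92.8 + 74.3 + 151.7 - 174.6 - 95.7 = 48.5
Secondary income: 44.0 - 37.0 = 7.0
Current account = (-647.0) + (-432.3) + 48.5 + 7.0 = -1023.8
(Excluded from the current account — financial account: domestic pension funds' purchases of foreign equities 285.1, foreign purchases of equities on the domestic stock exchange 442.9, purchases of foreign government bonds by domestic residents 681.0; capital account: debt forgiveness received from foreign official creditors 56.4, sale of embassy land to a foreign government 19.7, capital transfers received from emigrants 51.2.)

-1023.8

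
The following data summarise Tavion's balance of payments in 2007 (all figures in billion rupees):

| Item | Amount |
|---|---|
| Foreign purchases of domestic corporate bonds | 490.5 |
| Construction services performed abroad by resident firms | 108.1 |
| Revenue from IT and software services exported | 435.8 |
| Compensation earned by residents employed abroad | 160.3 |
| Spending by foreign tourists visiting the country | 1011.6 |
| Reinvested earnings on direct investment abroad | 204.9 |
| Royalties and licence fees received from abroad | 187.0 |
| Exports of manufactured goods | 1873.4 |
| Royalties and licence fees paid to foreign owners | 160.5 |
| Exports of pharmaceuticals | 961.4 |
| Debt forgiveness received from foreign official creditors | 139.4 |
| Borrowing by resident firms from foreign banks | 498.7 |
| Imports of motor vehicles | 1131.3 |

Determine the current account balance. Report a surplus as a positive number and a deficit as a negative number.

Goods: -1131.3 + 1873.4 + 961.4 = 1703.5
Services: 435.8 + 1011.6 + 187.0 + 108.1 - 160.5 = 1582.0
Primary income: 204.9 + 160.3 = 365.2
Current account = 1703.5 + 1582.0 + 365.2 = 3650.7
(Excluded from the current account — financial account: foreign purchases of domestic corporate bonds 490.5, borrowing by resident firms from foreign banks 498.7; capital account: debt forgiveness received from foreign official creditors 139.4.)

3650.7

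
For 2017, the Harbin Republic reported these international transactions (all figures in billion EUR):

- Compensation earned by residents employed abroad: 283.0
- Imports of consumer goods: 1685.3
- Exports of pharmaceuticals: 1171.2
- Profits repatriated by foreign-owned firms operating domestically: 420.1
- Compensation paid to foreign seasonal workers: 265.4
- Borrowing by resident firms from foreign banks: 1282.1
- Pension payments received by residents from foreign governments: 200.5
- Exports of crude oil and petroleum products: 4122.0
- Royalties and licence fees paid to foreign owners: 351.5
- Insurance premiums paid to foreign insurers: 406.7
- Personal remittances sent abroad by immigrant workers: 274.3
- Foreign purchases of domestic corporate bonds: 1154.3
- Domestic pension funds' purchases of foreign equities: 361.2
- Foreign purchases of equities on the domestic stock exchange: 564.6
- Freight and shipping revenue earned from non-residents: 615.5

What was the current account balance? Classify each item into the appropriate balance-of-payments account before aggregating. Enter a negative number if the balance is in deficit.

2988.9

Goods: -1685.3 + 4122.0 + 1171.2 = 3607.9
Services: -406.7 - 351.5 + 615.5 = -142.7
Primary income: -420.1 + 283.0 - 265.4 = -402.5
Secondary income: -274.3 + 200.5 = -73.8
Current account = 3607.9 + (-142.7) + (-402.5) + (-73.8) = 2988.9
(Excluded from the current account — financial account: borrowing by resident firms from foreign banks 1282.1, foreign purchases of domestic corporate bonds 1154.3, domestic pension funds' purchases of foreign equities 361.2, foreign purchases of equities on the domestic stock exchange 564.6.)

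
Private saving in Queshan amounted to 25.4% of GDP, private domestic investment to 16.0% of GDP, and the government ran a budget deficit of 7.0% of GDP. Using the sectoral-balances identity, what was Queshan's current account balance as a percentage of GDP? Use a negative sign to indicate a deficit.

2.4

By the sectoral-balances identity, CA = (S_private - I) + (T - G).
Private balance = 25.4 - 16.0 = 9.4
Government balance (T - G) = -7.0
CA = 9.4 + (-7.0) = 2.4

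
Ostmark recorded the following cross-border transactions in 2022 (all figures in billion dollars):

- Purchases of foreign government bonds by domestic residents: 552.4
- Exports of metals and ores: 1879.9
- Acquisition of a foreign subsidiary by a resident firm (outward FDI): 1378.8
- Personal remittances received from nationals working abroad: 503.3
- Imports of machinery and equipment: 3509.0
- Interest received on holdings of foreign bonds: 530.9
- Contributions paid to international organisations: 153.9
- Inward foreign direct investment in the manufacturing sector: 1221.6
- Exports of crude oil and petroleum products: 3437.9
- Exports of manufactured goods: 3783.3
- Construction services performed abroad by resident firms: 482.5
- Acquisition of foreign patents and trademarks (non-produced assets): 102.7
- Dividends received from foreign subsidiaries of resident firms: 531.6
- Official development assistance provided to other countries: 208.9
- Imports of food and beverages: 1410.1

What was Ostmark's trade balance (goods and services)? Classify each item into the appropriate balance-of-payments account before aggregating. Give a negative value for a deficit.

4664.5

Goods: 3783.3 - 3509.0 - 1410.1 + 1879.9 + 3437.9 = 4182.0
Services: 482.5
Trade balance = 4182.0 + 482.5 = 4664.5
(Excluded from the trade balance — financial account: purchases of foreign government bonds by domestic residents 552.4, acquisition of a foreign subsidiary by a resident firm (outward FDI) 1378.8, inward foreign direct investment in the manufacturing sector 1221.6; secondary income: personal remittances received from nationals working abroad 503.3, contributions paid to international organisations 153.9, official development assistance provided to other countries 208.9; primary income: interest received on holdings of foreign bonds 530.9, dividends received from foreign subsidiaries of resident firms 531.6; capital account: acquisition of foreign patents and trademarks (non-produced assets) 102.7.)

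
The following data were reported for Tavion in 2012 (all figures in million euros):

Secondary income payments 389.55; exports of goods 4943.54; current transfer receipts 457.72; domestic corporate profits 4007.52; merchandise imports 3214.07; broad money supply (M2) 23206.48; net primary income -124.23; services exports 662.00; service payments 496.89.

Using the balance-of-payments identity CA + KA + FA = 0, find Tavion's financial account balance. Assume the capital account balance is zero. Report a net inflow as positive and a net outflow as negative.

-1838.52

Goods balance = 4943.54 - 3214.07 = 1729.47
Services balance = 662.00 - 496.89 = 165.11
Trade balance (goods + services) = 1729.47 + 165.11 = 1894.58
Net primary income = -124.23
Net secondary income = 457.72 - 389.55 = 68.17
Current account = 1894.58 + (-124.23) + 68.17 = 1838.52
Financial account = -(1838.52) = -1838.52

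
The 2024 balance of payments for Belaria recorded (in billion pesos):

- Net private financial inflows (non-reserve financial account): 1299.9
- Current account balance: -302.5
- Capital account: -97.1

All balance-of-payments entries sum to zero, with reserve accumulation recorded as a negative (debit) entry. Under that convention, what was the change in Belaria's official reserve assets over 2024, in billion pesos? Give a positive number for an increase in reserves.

900.3

Official reserve transactions balance = -((-302.5) + (-97.1) + 1299.9) = -900.3
An accumulation of reserves is recorded as a debit (negative entry), so the change in the stock of reserves is the negative of that balance.
Change in official reserves = -(-900.3) = 900.3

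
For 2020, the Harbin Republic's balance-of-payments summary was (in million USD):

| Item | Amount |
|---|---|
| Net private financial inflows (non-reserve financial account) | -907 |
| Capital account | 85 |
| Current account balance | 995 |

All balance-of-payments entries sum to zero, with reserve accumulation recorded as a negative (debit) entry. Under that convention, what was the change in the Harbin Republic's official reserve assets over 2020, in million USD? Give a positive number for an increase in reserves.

173

Official reserve transactions balance = -(995 + 85 + (-907)) = -173
An accumulation of reserves is recorded as a debit (negative entry), so the change in the stock of reserves is the negative of that balance.
Change in official reserves = -(-173) = 173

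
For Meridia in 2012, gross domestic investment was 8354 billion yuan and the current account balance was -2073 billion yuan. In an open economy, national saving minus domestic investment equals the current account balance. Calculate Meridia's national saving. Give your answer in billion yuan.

6281

S = I + CA = 8354 + (-2073) = 6281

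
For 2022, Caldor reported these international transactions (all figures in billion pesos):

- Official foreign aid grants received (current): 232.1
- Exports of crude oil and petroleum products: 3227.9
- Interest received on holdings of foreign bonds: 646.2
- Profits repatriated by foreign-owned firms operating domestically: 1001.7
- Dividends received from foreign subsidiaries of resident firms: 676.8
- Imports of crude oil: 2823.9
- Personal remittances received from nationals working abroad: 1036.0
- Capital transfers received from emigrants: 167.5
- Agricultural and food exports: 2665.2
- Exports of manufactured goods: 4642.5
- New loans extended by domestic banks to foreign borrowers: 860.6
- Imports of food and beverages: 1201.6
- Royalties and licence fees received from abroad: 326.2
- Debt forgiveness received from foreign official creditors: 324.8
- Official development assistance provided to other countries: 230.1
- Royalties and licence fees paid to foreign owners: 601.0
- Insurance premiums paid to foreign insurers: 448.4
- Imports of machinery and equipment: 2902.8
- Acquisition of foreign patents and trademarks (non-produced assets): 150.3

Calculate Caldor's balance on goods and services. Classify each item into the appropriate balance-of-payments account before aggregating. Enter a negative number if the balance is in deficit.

Goods: -1201.6 + 2665.2 + 4642.5 - 2902.8 - 2823.9 + 3227.9 = 3607.3
Services: -601.0 + 326.2 - 448.4 = -723.2
Trade balance = 3607.3 + (-723.2) = 2884.1
(Excluded from the trade balance — secondary income: official foreign aid grants received (current) 232.1, personal remittances received from nationals working abroad 1036.0, official development assistance provided to other countries 230.1; primary income: interest received on holdings of foreign bonds 646.2, profits repatriated by foreign-owned firms operating domestically 1001.7, dividends received from foreign subsidiaries of resident firms 676.8; capital account: capital transfers received from emigrants 167.5, debt forgiveness received from foreign official creditors 324.8, acquisition of foreign patents and trademarks (non-produced assets) 150.3; financial account: new loans extended by domestic banks to foreign borrowers 860.6.)

2884.1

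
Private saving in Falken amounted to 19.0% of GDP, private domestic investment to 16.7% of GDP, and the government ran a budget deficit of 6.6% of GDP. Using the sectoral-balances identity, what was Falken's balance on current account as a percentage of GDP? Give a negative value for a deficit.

-4.3

By the sectoral-balances identity, CA = (S_private - I) + (T - G).
Private balance = 19.0 - 16.7 = 2.3
Government balance (T - G) = -6.6
CA = 2.3 + (-6.6) = -4.3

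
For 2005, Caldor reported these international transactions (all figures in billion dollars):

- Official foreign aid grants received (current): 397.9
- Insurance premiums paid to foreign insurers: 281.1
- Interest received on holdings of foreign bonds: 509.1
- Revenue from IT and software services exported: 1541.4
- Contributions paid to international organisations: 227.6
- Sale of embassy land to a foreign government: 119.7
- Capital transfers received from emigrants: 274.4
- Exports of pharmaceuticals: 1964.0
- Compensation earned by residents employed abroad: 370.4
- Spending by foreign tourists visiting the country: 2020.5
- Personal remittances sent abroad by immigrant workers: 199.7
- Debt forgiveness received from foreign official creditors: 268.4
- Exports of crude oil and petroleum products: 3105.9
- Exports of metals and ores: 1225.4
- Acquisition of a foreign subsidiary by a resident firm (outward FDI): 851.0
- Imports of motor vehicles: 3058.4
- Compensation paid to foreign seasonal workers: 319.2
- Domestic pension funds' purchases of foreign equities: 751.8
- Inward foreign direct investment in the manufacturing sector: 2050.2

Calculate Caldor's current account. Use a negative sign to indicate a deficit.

Goods: 3105.9 + 1225.4 + 1964.0 - 3058.4 = 3236.9
Services: -281.1 + 2020.5 + 1541.4 = 3280.8
Primary income: -319.2 + 370.4 + 509.1 = 560.3
Secondary income: 397.9 - 227.6 - 199.7 = -29.4
Current account = 3236.9 + 3280.8 + 560.3 + (-29.4) = 7048.6
(Excluded from the current account — capital account: sale of embassy land to a foreign government 119.7, capital transfers received from emigrants 274.4, debt forgiveness received from foreign official creditors 268.4; financial account: acquisition of a foreign subsidiary by a resident firm (outward FDI) 851.0, domestic pension funds' purchases of foreign equities 751.8, inward foreign direct investment in the manufacturing sector 2050.2.)

7048.6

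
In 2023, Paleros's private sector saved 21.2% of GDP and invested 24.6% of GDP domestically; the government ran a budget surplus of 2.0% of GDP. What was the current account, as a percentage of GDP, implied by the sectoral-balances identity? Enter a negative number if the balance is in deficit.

-1.4

By the sectoral-balances identity, CA = (S_private - I) + (T - G).
Private balance = 21.2 - 24.6 = -3.4
Government balance (T - G) = 2.0
CA = -3.4 + 2.0 = -1.4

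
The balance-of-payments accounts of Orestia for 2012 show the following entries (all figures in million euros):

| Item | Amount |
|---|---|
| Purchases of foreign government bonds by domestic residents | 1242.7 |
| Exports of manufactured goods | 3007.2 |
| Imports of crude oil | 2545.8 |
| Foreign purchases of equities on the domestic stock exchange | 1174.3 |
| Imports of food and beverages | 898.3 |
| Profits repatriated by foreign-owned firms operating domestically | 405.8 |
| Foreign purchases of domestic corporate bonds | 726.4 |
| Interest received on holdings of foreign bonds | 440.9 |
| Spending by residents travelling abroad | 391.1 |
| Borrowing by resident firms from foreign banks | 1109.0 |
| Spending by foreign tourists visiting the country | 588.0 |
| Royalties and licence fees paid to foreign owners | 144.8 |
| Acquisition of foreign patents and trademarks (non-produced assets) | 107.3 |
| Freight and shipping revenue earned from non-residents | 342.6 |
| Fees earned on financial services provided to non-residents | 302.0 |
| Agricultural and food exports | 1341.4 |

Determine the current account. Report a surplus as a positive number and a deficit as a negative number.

Goods: 3007.2 + 1341.4 - 898.3 - 2545.8 = 904.5
Services: -144.8 + 302.0 - 391.1 + 342.6 + 588.0 = 696.7
Primary income: 440.9 - 405.8 = 35.1
Current account = 904.5 + 696.7 + 35.1 = 1636.3
(Excluded from the current account — financial account: purchases of foreign government bonds by domestic residents 1242.7, foreign purchases of equities on the domestic stock exchange 1174.3, foreign purchases of domestic corporate bonds 726.4, borrowing by resident firms from foreign banks 1109.0; capital account: acquisition of foreign patents and trademarks (non-produced assets) 107.3.)

1636.3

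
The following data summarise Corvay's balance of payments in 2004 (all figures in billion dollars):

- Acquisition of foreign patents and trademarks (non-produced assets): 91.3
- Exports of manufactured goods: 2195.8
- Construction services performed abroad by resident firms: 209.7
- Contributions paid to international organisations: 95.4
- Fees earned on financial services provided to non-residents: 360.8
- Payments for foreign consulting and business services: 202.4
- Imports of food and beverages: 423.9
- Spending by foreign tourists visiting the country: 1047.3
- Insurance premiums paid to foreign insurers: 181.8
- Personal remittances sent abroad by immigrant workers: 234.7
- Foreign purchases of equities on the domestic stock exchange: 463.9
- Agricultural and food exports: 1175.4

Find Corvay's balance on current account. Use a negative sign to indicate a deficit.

3850.8

Goods: 2195.8 - 423.9 + 1175.4 = 2947.3
Services: -181.8 + 209.7 - 202.4 + 1047.3 + 360.8 = 1233.6
Secondary income: -234.7 - 95.4 = -330.1
Current account = 2947.3 + 1233.6 + (-330.1) = 3850.8
(Excluded from the current account — capital account: acquisition of foreign patents and trademarks (non-produced assets) 91.3; financial account: foreign purchases of equities on the domestic stock exchange 463.9.)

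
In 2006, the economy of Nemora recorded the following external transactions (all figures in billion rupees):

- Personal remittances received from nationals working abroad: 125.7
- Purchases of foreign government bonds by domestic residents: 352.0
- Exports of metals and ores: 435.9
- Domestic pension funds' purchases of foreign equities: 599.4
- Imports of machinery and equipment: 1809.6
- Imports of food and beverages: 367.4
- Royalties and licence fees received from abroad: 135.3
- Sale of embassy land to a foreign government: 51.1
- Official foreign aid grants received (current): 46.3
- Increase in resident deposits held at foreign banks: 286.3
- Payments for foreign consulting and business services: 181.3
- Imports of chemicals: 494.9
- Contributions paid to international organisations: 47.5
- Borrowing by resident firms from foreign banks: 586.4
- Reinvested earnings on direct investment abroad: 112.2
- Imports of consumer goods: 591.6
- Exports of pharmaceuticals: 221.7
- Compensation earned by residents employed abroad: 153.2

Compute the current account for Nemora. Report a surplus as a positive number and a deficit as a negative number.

Goods: -494.9 - 367.4 - 1809.6 + 221.7 - 591.6 + 435.9 = -2605.9
Services: 135.3 - 181.3 = -46.0
Primary income: 153.2 + 112.2 = 265.4
Secondary income: -47.5 + 125.7 + 46.3 = 124.5
Current account = (-2605.9) + (-46.0) + 265.4 + 124.5 = -2262.0
(Excluded from the current account — financial account: purchases of foreign government bonds by domestic residents 352.0, domestic pension funds' purchases of foreign equities 599.4, increase in resident deposits held at foreign banks 286.3, borrowing by resident firms from foreign banks 586.4; capital account: sale of embassy land to a foreign government 51.1.)

-2262.0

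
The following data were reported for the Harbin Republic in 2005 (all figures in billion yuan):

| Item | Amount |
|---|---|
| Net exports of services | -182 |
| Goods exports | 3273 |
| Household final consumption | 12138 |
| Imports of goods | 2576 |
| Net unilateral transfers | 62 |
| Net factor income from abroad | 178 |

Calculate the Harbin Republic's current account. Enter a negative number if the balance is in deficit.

755

Goods balance = 3273 - 2576 = 697
Services balance = -182
Trade balance (goods + services) = 697 + (-182) = 515
Net primary income = 178
Net secondary income = 62
Current account = 515 + 178 + 62 = 755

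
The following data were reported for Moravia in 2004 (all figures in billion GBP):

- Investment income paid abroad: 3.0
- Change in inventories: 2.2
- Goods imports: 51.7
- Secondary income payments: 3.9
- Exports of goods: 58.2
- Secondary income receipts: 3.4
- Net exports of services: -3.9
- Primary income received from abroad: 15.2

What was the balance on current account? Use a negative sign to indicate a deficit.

14.3

Goods balance = 58.2 - 51.7 = 6.5
Services balance = -3.9
Trade balance (goods + services) = 6.5 + (-3.9) = 2.6
Net primary income = 15.2 - 3.0 = 12.2
Net secondary income = 3.4 - 3.9 = -0.5
Current account = 2.6 + 12.2 + (-0.5) = 14.3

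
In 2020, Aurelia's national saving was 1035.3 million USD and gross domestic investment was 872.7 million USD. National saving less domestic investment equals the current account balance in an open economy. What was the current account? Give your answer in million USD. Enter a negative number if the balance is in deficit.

S - I = CA (net lending to the rest of the world).
CA = S - I = 1035.3 - 872.7 = 162.6

162.6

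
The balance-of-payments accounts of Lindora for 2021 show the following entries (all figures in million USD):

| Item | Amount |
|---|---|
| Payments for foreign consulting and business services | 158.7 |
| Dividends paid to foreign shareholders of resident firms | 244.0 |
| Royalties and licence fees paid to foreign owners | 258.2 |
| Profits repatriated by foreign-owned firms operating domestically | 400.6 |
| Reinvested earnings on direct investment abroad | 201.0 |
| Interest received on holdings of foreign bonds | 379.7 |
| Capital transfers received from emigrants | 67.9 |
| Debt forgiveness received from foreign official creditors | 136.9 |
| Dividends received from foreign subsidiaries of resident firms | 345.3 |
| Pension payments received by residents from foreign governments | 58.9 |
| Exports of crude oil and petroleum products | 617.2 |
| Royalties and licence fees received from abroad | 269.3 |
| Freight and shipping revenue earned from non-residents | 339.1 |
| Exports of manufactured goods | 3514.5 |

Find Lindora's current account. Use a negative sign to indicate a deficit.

Goods: 3514.5 + 617.2 = 4131.7
Services: -258.2 - 158.7 + 339.1 + 269.3 = 191.5
Primary income: 379.7 - 244.0 + 345.3 - 400.6 + 201.0 = 281.4
Secondary income: 58.9
Current account = 4131.7 + 191.5 + 281.4 + 58.9 = 4663.5
(Excluded from the current account — capital account: capital transfers received from emigrants 67.9, debt forgiveness received from foreign official creditors 136.9.)

4663.5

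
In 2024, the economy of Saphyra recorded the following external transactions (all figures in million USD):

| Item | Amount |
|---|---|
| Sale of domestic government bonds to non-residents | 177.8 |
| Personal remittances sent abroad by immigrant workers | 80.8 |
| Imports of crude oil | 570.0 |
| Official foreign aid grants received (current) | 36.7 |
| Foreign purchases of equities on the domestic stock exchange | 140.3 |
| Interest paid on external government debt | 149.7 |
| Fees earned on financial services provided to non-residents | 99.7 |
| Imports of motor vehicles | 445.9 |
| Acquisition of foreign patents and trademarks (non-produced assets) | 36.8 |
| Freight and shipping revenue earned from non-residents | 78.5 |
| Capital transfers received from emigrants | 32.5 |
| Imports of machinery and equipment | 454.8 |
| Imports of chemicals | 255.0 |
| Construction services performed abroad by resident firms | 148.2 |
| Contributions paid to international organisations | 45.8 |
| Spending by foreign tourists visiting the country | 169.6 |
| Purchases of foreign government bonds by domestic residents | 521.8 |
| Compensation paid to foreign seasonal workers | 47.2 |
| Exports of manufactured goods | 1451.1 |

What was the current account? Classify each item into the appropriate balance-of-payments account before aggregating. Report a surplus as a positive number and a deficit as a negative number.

Goods: -255.0 + 1451.1 - 454.8 - 445.9 - 570.0 = -274.6
Services: 169.6 + 78.5 + 148.2 + 99.7 = 496.0
Primary income: -149.7 - 47.2 = -196.9
Secondary income: -80.8 - 45.8 + 36.7 = -89.9
Current account = (-274.6) + 496.0 + (-196.9) + (-89.9) = -65.4
(Excluded from the current account — financial account: sale of domestic government bonds to non-residents 177.8, foreign purchases of equities on the domestic stock exchange 140.3, purchases of foreign government bonds by domestic residents 521.8; capital account: acquisition of foreign patents and trademarks (non-produced assets) 36.8, capital transfers received from emigrants 32.5.)

-65.4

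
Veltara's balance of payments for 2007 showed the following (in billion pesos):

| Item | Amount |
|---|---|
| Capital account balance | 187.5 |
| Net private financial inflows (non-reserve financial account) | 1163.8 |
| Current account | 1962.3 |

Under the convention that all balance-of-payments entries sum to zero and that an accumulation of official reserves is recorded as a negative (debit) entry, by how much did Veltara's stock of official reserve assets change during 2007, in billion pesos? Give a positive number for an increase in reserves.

3313.6

Official reserve transactions balance = -(1962.3 + 187.5 + 1163.8) = -3313.6
An accumulation of reserves is recorded as a debit (negative entry), so the change in the stock of reserves is the negative of that balance.
Change in official reserves = -(-3313.6) = 3313.6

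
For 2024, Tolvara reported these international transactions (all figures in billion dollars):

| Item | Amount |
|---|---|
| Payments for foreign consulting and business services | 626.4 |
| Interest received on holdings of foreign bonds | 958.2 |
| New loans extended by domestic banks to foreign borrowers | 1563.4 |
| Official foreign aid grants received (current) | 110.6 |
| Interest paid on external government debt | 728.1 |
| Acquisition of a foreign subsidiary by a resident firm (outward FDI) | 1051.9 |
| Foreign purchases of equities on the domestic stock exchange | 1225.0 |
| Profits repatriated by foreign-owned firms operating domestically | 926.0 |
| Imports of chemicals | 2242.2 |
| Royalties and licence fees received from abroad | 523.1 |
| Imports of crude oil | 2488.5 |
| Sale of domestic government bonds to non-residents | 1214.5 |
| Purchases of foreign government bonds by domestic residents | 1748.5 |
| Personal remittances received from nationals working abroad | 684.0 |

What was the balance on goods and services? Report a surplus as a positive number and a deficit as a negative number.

-4834.0

Goods: -2242.2 - 2488.5 = -4730.7
Services: -626.4 + 523.1 = -103.3
Trade balance = -4730.7 + (-103.3) = -4834.0
(Excluded from the trade balance — primary income: interest received on holdings of foreign bonds 958.2, interest paid on external government debt 728.1, profits repatriated by foreign-owned firms operating domestically 926.0; financial account: new loans extended by domestic banks to foreign borrowers 1563.4, acquisition of a foreign subsidiary by a resident firm (outward FDI) 1051.9, foreign purchases of equities on the domestic stock exchange 1225.0, sale of domestic government bonds to non-residents 1214.5, purchases of foreign government bonds by domestic residents 1748.5; secondary income: official foreign aid grants received (current) 110.6, personal remittances received from nationals working abroad 684.0.)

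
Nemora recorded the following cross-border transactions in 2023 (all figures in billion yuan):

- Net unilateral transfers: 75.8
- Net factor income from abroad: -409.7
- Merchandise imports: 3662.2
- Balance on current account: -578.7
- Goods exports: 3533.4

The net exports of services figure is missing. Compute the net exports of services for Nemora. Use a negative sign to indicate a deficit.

Current account = goods balance + services balance + net primary income + net secondary income
Sum of the known components = -462.7
Net exports of services = CA - (known components) = -578.7 - (-462.7) = -116.0

-116.0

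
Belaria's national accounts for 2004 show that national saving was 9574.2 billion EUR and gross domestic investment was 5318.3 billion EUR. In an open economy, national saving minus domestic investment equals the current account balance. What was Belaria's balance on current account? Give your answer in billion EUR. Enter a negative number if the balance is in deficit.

S - I = CA (net lending to the rest of the world).
CA = S - I = 9574.2 - 5318.3 = 4255.9

4255.9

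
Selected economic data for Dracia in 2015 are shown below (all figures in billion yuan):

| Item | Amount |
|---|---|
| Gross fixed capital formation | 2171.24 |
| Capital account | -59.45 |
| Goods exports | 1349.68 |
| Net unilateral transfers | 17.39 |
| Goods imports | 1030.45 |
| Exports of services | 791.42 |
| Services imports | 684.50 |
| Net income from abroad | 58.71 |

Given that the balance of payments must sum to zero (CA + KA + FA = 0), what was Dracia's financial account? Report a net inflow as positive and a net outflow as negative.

Goods balance = 1349.68 - 1030.45 = 319.23
Services balance = 791.42 - 684.50 = 106.92
Trade balance (goods + services) = 319.23 + 106.92 = 426.15
Net primary income = 58.71
Net secondary income = 17.39
Current account = 426.15 + 58.71 + 17.39 = 502.25
Financial account = -(502.25 + (-59.45)) = -442.80

-442.80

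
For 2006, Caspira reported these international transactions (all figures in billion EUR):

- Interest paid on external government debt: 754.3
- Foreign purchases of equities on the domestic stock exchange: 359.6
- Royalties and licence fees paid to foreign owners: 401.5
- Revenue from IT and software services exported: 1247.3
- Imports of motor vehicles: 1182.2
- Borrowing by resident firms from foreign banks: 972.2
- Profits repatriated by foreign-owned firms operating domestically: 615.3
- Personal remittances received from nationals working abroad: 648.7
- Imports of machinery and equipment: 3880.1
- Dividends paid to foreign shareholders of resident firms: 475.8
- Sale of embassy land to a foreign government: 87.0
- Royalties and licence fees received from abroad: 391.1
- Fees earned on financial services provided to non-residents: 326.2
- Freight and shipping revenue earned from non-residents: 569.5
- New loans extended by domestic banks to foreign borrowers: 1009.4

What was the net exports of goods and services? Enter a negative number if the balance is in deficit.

-2929.7

Goods: -3880.1 - 1182.2 = -5062.3
Services: 569.5 + 391.1 - 401.5 + 1247.3 + 326.2 = 2132.6
Trade balance = -5062.3 + 2132.6 = -2929.7
(Excluded from the trade balance — primary income: interest paid on external government debt 754.3, profits repatriated by foreign-owned firms operating domestically 615.3, dividends paid to foreign shareholders of resident firms 475.8; financial account: foreign purchases of equities on the domestic stock exchange 359.6, borrowing by resident firms from foreign banks 972.2, new loans extended by domestic banks to foreign borrowers 1009.4; secondary income: personal remittances received from nationals working abroad 648.7; capital account: sale of embassy land to a foreign government 87.0.)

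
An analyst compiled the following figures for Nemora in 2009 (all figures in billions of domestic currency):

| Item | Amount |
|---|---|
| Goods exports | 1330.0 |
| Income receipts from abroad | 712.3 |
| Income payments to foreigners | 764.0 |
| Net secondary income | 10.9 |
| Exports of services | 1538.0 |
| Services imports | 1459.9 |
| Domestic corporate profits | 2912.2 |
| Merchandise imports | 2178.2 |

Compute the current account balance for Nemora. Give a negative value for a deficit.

-810.9

Goods balance = 1330.0 - 2178.2 = -848.2
Services balance = 1538.0 - 1459.9 = 78.1
Trade balance (goods + services) = -848.2 + 78.1 = -770.1
Net primary income = 712.3 - 764.0 = -51.7
Net secondary income = 10.9
Current account = -770.1 + (-51.7) + 10.9 = -810.9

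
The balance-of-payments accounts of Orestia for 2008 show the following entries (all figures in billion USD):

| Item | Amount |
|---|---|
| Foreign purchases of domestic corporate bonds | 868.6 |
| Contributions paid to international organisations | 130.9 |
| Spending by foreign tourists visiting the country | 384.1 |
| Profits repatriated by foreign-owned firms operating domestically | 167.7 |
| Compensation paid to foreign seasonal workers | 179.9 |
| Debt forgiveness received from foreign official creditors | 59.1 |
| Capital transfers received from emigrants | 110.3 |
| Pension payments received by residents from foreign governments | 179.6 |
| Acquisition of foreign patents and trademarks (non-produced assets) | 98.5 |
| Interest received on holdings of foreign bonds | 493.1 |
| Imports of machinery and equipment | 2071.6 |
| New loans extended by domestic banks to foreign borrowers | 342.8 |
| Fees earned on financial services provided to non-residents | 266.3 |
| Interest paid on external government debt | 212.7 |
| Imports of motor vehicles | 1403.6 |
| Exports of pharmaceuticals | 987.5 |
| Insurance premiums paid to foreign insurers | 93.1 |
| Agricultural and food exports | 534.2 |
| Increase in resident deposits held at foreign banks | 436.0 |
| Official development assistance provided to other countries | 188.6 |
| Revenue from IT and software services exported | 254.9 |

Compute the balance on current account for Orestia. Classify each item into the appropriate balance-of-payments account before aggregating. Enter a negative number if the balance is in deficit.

-1348.4

Goods: -1403.6 - 2071.6 + 987.5 + 534.2 = -1953.5
Services: 384.1 - 93.1 + 266.3 + 254.9 = 812.2
Primary income: -167.7 - 179.9 + 493.1 - 212.7 = -67.2
Secondary income: -188.6 + 179.6 - 130.9 = -139.9
Current account = (-1953.5) + 812.2 + (-67.2) + (-139.9) = -1348.4
(Excluded from the current account — financial account: foreign purchases of domestic corporate bonds 868.6, new loans extended by domestic banks to foreign borrowers 342.8, increase in resident deposits held at foreign banks 436.0; capital account: debt forgiveness received from foreign official creditors 59.1, capital transfers received from emigrants 110.3, acquisition of foreign patents and trademarks (non-produced assets) 98.5.)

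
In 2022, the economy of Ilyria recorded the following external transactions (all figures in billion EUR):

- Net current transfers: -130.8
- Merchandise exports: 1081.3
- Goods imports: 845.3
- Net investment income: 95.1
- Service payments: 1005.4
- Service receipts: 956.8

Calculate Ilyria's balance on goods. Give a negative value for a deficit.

236.0

Goods balance = 1081.3 - 845.3 = 236.0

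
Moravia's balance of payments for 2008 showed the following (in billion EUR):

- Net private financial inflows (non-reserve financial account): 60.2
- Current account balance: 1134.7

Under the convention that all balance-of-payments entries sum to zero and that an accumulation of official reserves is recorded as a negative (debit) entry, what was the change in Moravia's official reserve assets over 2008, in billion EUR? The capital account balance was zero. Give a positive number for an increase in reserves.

1194.9

Official reserve transactions balance = -(1134.7 + 60.2) = -1194.9
An accumulation of reserves is recorded as a debit (negative entry), so the change in the stock of reserves is the negative of that balance.
Change in official reserves = -(-1194.9) = 1194.9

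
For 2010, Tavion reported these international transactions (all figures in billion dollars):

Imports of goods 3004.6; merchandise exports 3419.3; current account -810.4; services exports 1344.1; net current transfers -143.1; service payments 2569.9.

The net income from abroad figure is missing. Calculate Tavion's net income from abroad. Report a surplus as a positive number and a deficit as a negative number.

Current account = goods balance + services balance + net primary income + net secondary income
Sum of the known components = -954.2
Net income from abroad = CA - (known components) = -810.4 - (-954.2) = 143.8

143.8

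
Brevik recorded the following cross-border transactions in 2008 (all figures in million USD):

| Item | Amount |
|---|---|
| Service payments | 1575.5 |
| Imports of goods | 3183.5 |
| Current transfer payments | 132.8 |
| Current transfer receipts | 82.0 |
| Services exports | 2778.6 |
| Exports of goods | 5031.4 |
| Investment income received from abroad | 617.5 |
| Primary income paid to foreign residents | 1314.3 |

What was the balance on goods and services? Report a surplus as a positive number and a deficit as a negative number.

Goods balance = 5031.4 - 3183.5 = 1847.9
Services balance = 2778.6 - 1575.5 = 1203.1
Trade balance (goods + services) = 1847.9 + 1203.1 = 3051.0

3051.0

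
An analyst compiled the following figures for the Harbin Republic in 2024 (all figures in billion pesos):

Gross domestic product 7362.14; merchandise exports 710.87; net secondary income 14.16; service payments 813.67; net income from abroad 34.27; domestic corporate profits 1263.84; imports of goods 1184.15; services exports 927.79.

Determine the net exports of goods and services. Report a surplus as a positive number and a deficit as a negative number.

Goods balance = 710.87 - 1184.15 = -473.28
Services balance = 927.79 - 813.67 = 114.12
Trade balance (goods + services) = -473.28 + 114.12 = -359.16

-359.16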